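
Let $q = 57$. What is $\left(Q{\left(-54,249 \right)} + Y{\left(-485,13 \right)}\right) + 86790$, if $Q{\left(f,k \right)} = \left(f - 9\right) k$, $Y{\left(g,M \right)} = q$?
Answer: $71160$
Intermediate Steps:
$Y{\left(g,M \right)} = 57$
$Q{\left(f,k \right)} = k \left(-9 + f\right)$ ($Q{\left(f,k \right)} = \left(-9 + f\right) k = k \left(-9 + f\right)$)
$\left(Q{\left(-54,249 \right)} + Y{\left(-485,13 \right)}\right) + 86790 = \left(249 \left(-9 - 54\right) + 57\right) + 86790 = \left(249 \left(-63\right) + 57\right) + 86790 = \left(-15687 + 57\right) + 86790 = -15630 + 86790 = 71160$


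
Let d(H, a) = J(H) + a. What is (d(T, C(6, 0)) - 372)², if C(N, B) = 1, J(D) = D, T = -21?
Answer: 153664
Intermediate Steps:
d(H, a) = H + a
(d(T, C(6, 0)) - 372)² = ((-21 + 1) - 372)² = (-20 - 372)² = (-392)² = 153664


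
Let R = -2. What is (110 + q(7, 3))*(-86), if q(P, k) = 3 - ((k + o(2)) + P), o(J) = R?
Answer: -9030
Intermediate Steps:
o(J) = -2
q(P, k) = 5 - P - k (q(P, k) = 3 - ((k - 2) + P) = 3 - ((-2 + k) + P) = 3 - (-2 + P + k) = 3 + (2 - P - k) = 5 - P - k)
(110 + q(7, 3))*(-86) = (110 + (5 - 1*7 - 1*3))*(-86) = (110 + (5 - 7 - 3))*(-86) = (110 - 5)*(-86) = 105*(-86) = -9030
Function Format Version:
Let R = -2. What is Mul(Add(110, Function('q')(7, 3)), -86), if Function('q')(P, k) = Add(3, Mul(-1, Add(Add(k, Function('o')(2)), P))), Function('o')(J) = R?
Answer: -9030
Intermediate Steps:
Function('o')(J) = -2
Function('q')(P, k) = Add(5, Mul(-1, P), Mul(-1, k)) (Function('q')(P, k) = Add(3, Mul(-1, Add(Add(k, -2), P))) = Add(3, Mul(-1, Add(Add(-2, k), P))) = Add(3, Mul(-1, Add(-2, P, k))) = Add(3, Add(2, Mul(-1, P), Mul(-1, k))) = Add(5, Mul(-1, P), Mul(-1, k)))
Mul(Add(110, Function('q')(7, 3)), -86) = Mul(Add(110, Add(5, Mul(-1, 7), Mul(-1, 3))), -86) = Mul(Add(110, Add(5, -7, -3)), -86) = Mul(Add(110, -5), -86) = Mul(105, -86) = -9030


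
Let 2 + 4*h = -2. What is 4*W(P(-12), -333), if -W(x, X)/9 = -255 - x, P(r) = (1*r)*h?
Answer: 9612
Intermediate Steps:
h = -1 (h = -½ + (¼)*(-2) = -½ - ½ = -1)
P(r) = -r (P(r) = (1*r)*(-1) = r*(-1) = -r)
W(x, X) = 2295 + 9*x (W(x, X) = -9*(-255 - x) = 2295 + 9*x)
4*W(P(-12), -333) = 4*(2295 + 9*(-1*(-12))) = 4*(2295 + 9*12) = 4*(2295 + 108) = 4*2403 = 9612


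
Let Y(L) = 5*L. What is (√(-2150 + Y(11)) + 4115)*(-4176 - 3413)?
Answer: -31228735 - 7589*I*√2095 ≈ -3.1229e+7 - 3.4736e+5*I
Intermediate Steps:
(√(-2150 + Y(11)) + 4115)*(-4176 - 3413) = (√(-2150 + 5*11) + 4115)*(-4176 - 3413) = (√(-2150 + 55) + 4115)*(-7589) = (√(-2095) + 4115)*(-7589) = (I*√2095 + 4115)*(-7589) = (4115 + I*√2095)*(-7589) = -31228735 - 7589*I*√2095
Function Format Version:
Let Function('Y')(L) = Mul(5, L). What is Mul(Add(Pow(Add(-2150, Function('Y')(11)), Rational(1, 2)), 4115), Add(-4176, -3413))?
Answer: Add(-31228735, Mul(-7589, I, Pow(2095, Rational(1, 2)))) ≈ Add(-3.1229e+7, Mul(-3.4736e+5, I))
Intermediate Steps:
Mul(Add(Pow(Add(-2150, Function('Y')(11)), Rational(1, 2)), 4115), Add(-4176, -3413)) = Mul(Add(Pow(Add(-2150, Mul(5, 11)), Rational(1, 2)), 4115), Add(-4176, -3413)) = Mul(Add(Pow(Add(-2150, 55), Rational(1, 2)), 4115), -7589) = Mul(Add(Pow(-2095, Rational(1, 2)), 4115), -7589) = Mul(Add(Mul(I, Pow(2095, Rational(1, 2))), 4115), -7589) = Mul(Add(4115, Mul(I, Pow(2095, Rational(1, 2)))), -7589) = Add(-31228735, Mul(-7589, I, Pow(2095, Rational(1, 2))))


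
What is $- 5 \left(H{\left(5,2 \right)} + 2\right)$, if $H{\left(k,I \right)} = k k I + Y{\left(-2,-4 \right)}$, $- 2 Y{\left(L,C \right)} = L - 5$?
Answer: $- \frac{555}{2} \approx -277.5$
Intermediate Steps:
$Y{\left(L,C \right)} = \frac{5}{2} - \frac{L}{2}$ ($Y{\left(L,C \right)} = - \frac{L - 5}{2} = - \frac{-5 + L}{2} = \frac{5}{2} - \frac{L}{2}$)
$H{\left(k,I \right)} = \frac{7}{2} + I k^{2}$ ($H{\left(k,I \right)} = k k I + \left(\frac{5}{2} - -1\right) = k^{2} I + \left(\frac{5}{2} + 1\right) = I k^{2} + \frac{7}{2} = \frac{7}{2} + I k^{2}$)
$- 5 \left(H{\left(5,2 \right)} + 2\right) = - 5 \left(\left(\frac{7}{2} + 2 \cdot 5^{2}\right) + 2\right) = - 5 \left(\left(\frac{7}{2} + 2 \cdot 25\right) + 2\right) = - 5 \left(\left(\frac{7}{2} + 50\right) + 2\right) = - 5 \left(\frac{107}{2} + 2\right) = \left(-5\right) \frac{111}{2} = - \frac{555}{2}$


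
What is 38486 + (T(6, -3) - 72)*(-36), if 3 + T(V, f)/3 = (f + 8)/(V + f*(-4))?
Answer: 41372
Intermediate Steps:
T(V, f) = -9 + 3*(8 + f)/(V - 4*f) (T(V, f) = -9 + 3*((f + 8)/(V + f*(-4))) = -9 + 3*((8 + f)/(V - 4*f)) = -9 + 3*(8 + f)/(V - 4*f))
38486 + (T(6, -3) - 72)*(-36) = 38486 + (3*(8 - 3*6 + 13*(-3))/(6 - 4*(-3)) - 72)*(-36) = 38486 + (3*(8 - 18 - 39)/(6 + 12) - 72)*(-36) = 38486 + (3*(-49)/18 - 72)*(-36) = 38486 + (3*(1/18)*(-49) - 72)*(-36) = 38486 + (-49/6 - 72)*(-36) = 38486 - 481/6*(-36) = 38486 + 2886 = 41372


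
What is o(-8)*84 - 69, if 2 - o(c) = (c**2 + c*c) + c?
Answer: -9981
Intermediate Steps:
o(c) = 2 - c - 2*c**2 (o(c) = 2 - ((c**2 + c*c) + c) = 2 - ((c**2 + c**2) + c) = 2 - (2*c**2 + c) = 2 - (c + 2*c**2) = 2 + (-c - 2*c**2) = 2 - c - 2*c**2)
o(-8)*84 - 69 = (2 - 1*(-8) - 2*(-8)**2)*84 - 69 = (2 + 8 - 2*64)*84 - 69 = (2 + 8 - 128)*84 - 69 = -118*84 - 69 = -9912 - 69 = -9981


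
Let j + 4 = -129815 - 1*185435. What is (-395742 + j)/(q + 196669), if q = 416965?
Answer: -355498/306817 ≈ -1.1587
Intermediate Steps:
j = -315254 (j = -4 + (-129815 - 1*185435) = -4 + (-129815 - 185435) = -4 - 315250 = -315254)
(-395742 + j)/(q + 196669) = (-395742 - 315254)/(416965 + 196669) = -710996/613634 = -710996*1/613634 = -355498/306817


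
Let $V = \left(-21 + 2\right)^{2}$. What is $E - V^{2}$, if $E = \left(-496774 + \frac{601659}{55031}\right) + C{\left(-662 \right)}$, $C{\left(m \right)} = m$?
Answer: $- \frac{34545493808}{55031} \approx -6.2775 \cdot 10^{5}$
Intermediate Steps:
$E = - \frac{27373798857}{55031}$ ($E = \left(-496774 + \frac{601659}{55031}\right) - 662 = - \frac{27337368335}{55031} - 662 = - \frac{27373798857}{55031} \approx -4.9743 \cdot 10^{5}$)
$V = 361$ ($V = \left(-19\right)^{2} = 361$)
$E - V^{2} = - \frac{27373798857}{55031} - 361^{2} = - \frac{27373798857}{55031} - 130321 = - \frac{34545493808}{55031}$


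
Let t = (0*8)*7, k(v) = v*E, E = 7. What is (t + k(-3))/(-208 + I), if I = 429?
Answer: -21/221 ≈ -0.095023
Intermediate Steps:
k(v) = 7*v (k(v) = v*7 = 7*v)
t = 0 (t = 0*7 = 0)
(t + k(-3))/(-208 + I) = (0 + 7*(-3))/(-208 + 429) = (0 - 21)/221 = -21*1/221 = -21/221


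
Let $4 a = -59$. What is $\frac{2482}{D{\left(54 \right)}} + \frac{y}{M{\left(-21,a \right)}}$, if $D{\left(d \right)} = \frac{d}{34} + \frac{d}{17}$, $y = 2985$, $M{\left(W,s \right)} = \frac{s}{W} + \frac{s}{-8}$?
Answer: $\frac{234673454}{138591} \approx 1693.3$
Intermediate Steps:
$a = - \frac{59}{4}$ ($a = \frac{1}{4} \left(-59\right) = - \frac{59}{4} \approx -14.75$)
$M{\left(W,s \right)} = - \frac{s}{8} + \frac{s}{W}$ ($M{\left(W,s \right)} = \frac{s}{W} + s \left(- \frac{1}{8}\right) = \frac{s}{W} - \frac{s}{8} = - \frac{s}{8} + \frac{s}{W}$)
$D{\left(d \right)} = \frac{3 d}{34}$ ($D{\left(d \right)} = d \frac{1}{34} + d \frac{1}{17} = \frac{d}{34} + \frac{d}{17} = \frac{3 d}{34}$)
$\frac{2482}{D{\left(54 \right)}} + \frac{y}{M{\left(-21,a \right)}} = \frac{2482}{\frac{3}{34} \cdot 54} + \frac{2985}{\left(- \frac{1}{8}\right) \left(- \frac{59}{4}\right) - \frac{59}{4 \left(-21\right)}} = \frac{2482}{\frac{81}{17}} + \frac{2985}{\frac{59}{32} - - \frac{59}{84}} = 2482 \cdot \frac{17}{81} + \frac{2985}{\frac{59}{32} + \frac{59}{84}} = \frac{42194}{81} + \frac{2985}{\frac{1711}{672}} = \frac{42194}{81} + 2985 \cdot \frac{672}{1711} = \frac{42194}{81} + \frac{2005920}{1711} = \frac{234673454}{138591}$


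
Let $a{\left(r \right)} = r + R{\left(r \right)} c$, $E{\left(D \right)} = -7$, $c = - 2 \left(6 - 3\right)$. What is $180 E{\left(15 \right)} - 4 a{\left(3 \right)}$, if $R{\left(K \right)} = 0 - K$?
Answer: $-1344$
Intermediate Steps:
$R{\left(K \right)} = - K$
$c = -6$ ($c = \left(-2\right) 3 = -6$)
$a{\left(r \right)} = 7 r$ ($a{\left(r \right)} = r + - r \left(-6\right) = r + 6 r = 7 r$)
$180 E{\left(15 \right)} - 4 a{\left(3 \right)} = 180 \left(-7\right) - 4 \cdot 7 \cdot 3 = -1260 - 84 = -1344$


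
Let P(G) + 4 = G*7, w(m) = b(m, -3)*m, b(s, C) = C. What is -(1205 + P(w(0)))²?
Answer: -1442401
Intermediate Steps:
w(m) = -3*m
P(G) = -4 + 7*G (P(G) = -4 + G*7 = -4 + 7*G)
-(1205 + P(w(0)))² = -(1205 + (-4 + 7*(-3*0)))² = -(1205 + (-4 + 7*0))² = -(1205 + (-4 + 0))² = -(1205 - 4)² = -1*1201² = -1*1442401 = -1442401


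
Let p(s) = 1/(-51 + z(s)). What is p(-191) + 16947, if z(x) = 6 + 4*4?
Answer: 491462/29 ≈ 16947.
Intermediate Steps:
z(x) = 22 (z(x) = 6 + 16 = 22)
p(s) = -1/29 (p(s) = 1/(-51 + 22) = 1/(-29) = -1/29)
p(-191) + 16947 = -1/29 + 16947 = 491462/29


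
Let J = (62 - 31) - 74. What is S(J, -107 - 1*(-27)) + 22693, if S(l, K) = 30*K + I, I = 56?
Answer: 20349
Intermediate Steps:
J = -43 (J = 31 - 74 = -43)
S(l, K) = 56 + 30*K (S(l, K) = 30*K + 56 = 56 + 30*K)
S(J, -107 - 1*(-27)) + 22693 = (56 + 30*(-107 - 1*(-27))) + 22693 = (56 + 30*(-107 + 27)) + 22693 = (56 + 30*(-80)) + 22693 = (56 - 2400) + 22693 = -2344 + 22693 = 20349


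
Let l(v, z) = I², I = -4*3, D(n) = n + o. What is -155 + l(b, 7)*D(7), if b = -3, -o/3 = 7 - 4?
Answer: -443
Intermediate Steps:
o = -9 (o = -3*(7 - 4) = -3*3 = -9)
D(n) = -9 + n (D(n) = n - 9 = -9 + n)
I = -12
l(v, z) = 144 (l(v, z) = (-12)² = 144)
-155 + l(b, 7)*D(7) = -155 + 144*(-9 + 7) = -155 + 144*(-2) = -155 - 288 = -443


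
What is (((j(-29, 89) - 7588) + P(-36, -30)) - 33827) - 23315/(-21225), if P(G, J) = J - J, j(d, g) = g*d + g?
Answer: -186380552/4245 ≈ -43906.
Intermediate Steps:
j(d, g) = g + d*g (j(d, g) = d*g + g = g + d*g)
P(G, J) = 0
(((j(-29, 89) - 7588) + P(-36, -30)) - 33827) - 23315/(-21225) = (((89*(1 - 29) - 7588) + 0) - 33827) - 23315/(-21225) = (((89*(-28) - 7588) + 0) - 33827) - 23315*(-1/21225) = (((-2492 - 7588) + 0) - 33827) + 4663/4245 = ((-10080 + 0) - 33827) + 4663/4245 = (-10080 - 33827) + 4663/4245 = -43907 + 4663/4245 = -186380552/4245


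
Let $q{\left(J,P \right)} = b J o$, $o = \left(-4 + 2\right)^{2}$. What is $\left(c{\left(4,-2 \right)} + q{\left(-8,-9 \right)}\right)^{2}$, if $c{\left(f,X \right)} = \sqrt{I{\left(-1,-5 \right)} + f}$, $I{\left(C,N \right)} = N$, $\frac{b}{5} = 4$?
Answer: $\left(640 - i\right)^{2} \approx 4.096 \cdot 10^{5} - 1280.0 i$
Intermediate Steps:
$b = 20$ ($b = 5 \cdot 4 = 20$)
$o = 4$ ($o = \left(-2\right)^{2} = 4$)
$c{\left(f,X \right)} = \sqrt{-5 + f}$
$q{\left(J,P \right)} = 80 J$ ($q{\left(J,P \right)} = 20 J 4 = 80 J$)
$\left(c{\left(4,-2 \right)} + q{\left(-8,-9 \right)}\right)^{2} = \left(\sqrt{-5 + 4} + 80 \left(-8\right)\right)^{2} = \left(\sqrt{-1} - 640\right)^{2} = \left(i - 640\right)^{2} = \left(-640 + i\right)^{2}$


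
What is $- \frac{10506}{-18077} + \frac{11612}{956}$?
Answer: $\frac{54988465}{4320403} \approx 12.728$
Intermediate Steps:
$- \frac{10506}{-18077} + \frac{11612}{956} = \left(-10506\right) \left(- \frac{1}{18077}\right) + 11612 \cdot \frac{1}{956} = \frac{10506}{18077} + \frac{2903}{239} = \frac{54988465}{4320403}$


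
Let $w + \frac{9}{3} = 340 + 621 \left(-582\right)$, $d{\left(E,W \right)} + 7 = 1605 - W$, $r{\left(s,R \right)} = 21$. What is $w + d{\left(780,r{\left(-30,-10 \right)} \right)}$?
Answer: $-359508$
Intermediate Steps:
$d{\left(E,W \right)} = 1598 - W$ ($d{\left(E,W \right)} = -7 - \left(-1605 + W\right) = 1598 - W$)
$w = -361085$ ($w = -3 + \left(340 + 621 \left(-582\right)\right) = -3 + \left(340 - 361422\right) = -3 - 361082 = -361085$)
$w + d{\left(780,r{\left(-30,-10 \right)} \right)} = -361085 + \left(1598 - 21\right) = -361085 + 1577 = -359508$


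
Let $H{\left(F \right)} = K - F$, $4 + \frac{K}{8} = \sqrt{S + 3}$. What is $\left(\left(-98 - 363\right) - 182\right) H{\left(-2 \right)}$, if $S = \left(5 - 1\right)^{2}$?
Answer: $19290 - 5144 \sqrt{19} \approx -3132.2$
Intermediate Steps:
$S = 16$ ($S = 4^{2} = 16$)
$K = -32 + 8 \sqrt{19}$ ($K = -32 + 8 \sqrt{16 + 3} = -32 + 8 \sqrt{19} \approx 2.8712$)
$H{\left(F \right)} = -32 - F + 8 \sqrt{19}$ ($H{\left(F \right)} = \left(-32 + 8 \sqrt{19}\right) - F = -32 - F + 8 \sqrt{19}$)
$\left(\left(-98 - 363\right) - 182\right) H{\left(-2 \right)} = \left(\left(-98 - 363\right) - 182\right) \left(-32 - -2 + 8 \sqrt{19}\right) = \left(-461 - 182\right) \left(-32 + 2 + 8 \sqrt{19}\right) = - 643 \left(-30 + 8 \sqrt{19}\right) = 19290 - 5144 \sqrt{19}$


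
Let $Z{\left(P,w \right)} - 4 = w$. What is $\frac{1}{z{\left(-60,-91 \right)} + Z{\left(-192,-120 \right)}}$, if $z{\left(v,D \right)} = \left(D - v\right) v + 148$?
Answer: $\frac{1}{1892} \approx 0.00052854$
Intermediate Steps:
$Z{\left(P,w \right)} = 4 + w$
$z{\left(v,D \right)} = 148 + v \left(D - v\right)$ ($z{\left(v,D \right)} = v \left(D - v\right) + 148 = 148 + v \left(D - v\right)$)
$\frac{1}{z{\left(-60,-91 \right)} + Z{\left(-192,-120 \right)}} = \frac{1}{\left(148 - \left(-60\right)^{2} - -5460\right) + \left(4 - 120\right)} = \frac{1}{\left(148 - 3600 + 5460\right) - 116} = \frac{1}{2008 - 116} = \frac{1}{1892}$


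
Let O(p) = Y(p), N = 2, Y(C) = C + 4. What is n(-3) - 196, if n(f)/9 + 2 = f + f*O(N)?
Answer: -403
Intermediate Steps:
Y(C) = 4 + C
O(p) = 4 + p
n(f) = -18 + 63*f (n(f) = -18 + 9*(f + f*(4 + 2)) = -18 + 9*(f + f*6) = -18 + 9*(f + 6*f) = -18 + 9*(7*f) = -18 + 63*f)
n(-3) - 196 = (-18 + 63*(-3)) - 196 = (-18 - 189) - 196 = -207 - 196 = -403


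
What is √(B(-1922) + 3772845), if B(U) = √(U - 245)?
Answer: √(3772845 + I*√2167) ≈ 1942.4 + 0.01*I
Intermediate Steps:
B(U) = √(-245 + U)
√(B(-1922) + 3772845) = √(√(-245 - 1922) + 3772845) = √(√(-2167) + 3772845) = √(I*√2167 + 3772845) = √(3772845 + I*√2167)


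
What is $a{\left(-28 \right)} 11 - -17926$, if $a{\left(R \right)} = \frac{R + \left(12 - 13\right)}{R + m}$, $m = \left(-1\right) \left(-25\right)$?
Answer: $\frac{54097}{3} \approx 18032.0$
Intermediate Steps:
$m = 25$
$a{\left(R \right)} = \frac{-1 + R}{25 + R}$ ($a{\left(R \right)} = \frac{R + \left(12 - 13\right)}{R + 25} = \frac{R + \left(12 - 13\right)}{25 + R} = \frac{R - 1}{25 + R} = \frac{-1 + R}{25 + R}$)
$a{\left(-28 \right)} 11 - -17926 = \frac{-1 - 28}{25 - 28} \cdot 11 - -17926 = \frac{1}{-3} \left(-29\right) 11 + \left(-133 + 18059\right) = \left(- \frac{1}{3}\right) \left(-29\right) 11 + 17926 = \frac{29}{3} \cdot 11 + 17926 = \frac{319}{3} + 17926 = \frac{54097}{3}$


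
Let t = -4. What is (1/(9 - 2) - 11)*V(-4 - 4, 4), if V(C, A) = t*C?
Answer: -2432/7 ≈ -347.43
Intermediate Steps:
V(C, A) = -4*C
(1/(9 - 2) - 11)*V(-4 - 4, 4) = (1/(9 - 2) - 11)*(-4*(-4 - 4)) = (1/7 - 11)*(-4*(-8)) = (1/7 - 11)*32 = -76/7*32 = -2432/7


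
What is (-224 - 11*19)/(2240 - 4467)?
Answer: 433/2227 ≈ 0.19443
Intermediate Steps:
(-224 - 11*19)/(2240 - 4467) = (-224 - 209)/(-2227) = -433*(-1/2227) = 433/2227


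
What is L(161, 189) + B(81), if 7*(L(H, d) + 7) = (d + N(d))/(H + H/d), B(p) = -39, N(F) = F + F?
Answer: -198833/4370 ≈ -45.500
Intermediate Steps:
N(F) = 2*F
L(H, d) = -7 + 3*d/(7*(H + H/d)) (L(H, d) = -7 + ((d + 2*d)/(H + H/d))/7 = -7 + ((3*d)/(H + H/d))/7 = -7 + (3*d/(H + H/d))/7 = -7 + 3*d/(7*(H + H/d)))
L(161, 189) + B(81) = (1/7)*(-49*161 + 3*189**2 - 49*161*189)/(161*(1 + 189)) - 39 = (1/7)*(1/161)*(-7889 + 3*35721 - 1491021)/190 - 39 = (1/7)*(1/161)*(1/190)*(-7889 + 107163 - 1491021) - 39 = (1/7)*(1/161)*(1/190)*(-1391747) - 39 = -28403/4370 - 39 = -198833/4370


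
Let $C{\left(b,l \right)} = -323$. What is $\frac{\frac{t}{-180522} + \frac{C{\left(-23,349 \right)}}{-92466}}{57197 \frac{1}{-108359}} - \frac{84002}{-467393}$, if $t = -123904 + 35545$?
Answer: $- \frac{445162752132695627}{590263414906546557} \approx -0.75418$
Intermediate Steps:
$t = -88359$
$\frac{\frac{t}{-180522} + \frac{C{\left(-23,349 \right)}}{-92466}}{57197 \frac{1}{-108359}} - \frac{84002}{-467393} = \frac{- \frac{88359}{-180522} - \frac{323}{-92466}}{57197 \frac{1}{-108359}} - \frac{84002}{-467393} = \frac{\left(-88359\right) \left(- \frac{1}{180522}\right) - - \frac{323}{92466}}{57197 \left(- \frac{1}{108359}\right)} - - \frac{84002}{467393} = \frac{\frac{29453}{60174} + \frac{323}{92466}}{- \frac{57197}{108359}} + \frac{84002}{467393} = \frac{76189925}{154556919} \left(- \frac{108359}{57197}\right) + \frac{84002}{467393} = - \frac{1179409154725}{1262884585149} + \frac{84002}{467393} = - \frac{445162752132695627}{590263414906546557}$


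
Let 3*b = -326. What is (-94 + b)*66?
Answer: -13376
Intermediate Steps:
b = -326/3 (b = (⅓)*(-326) = -326/3 ≈ -108.67)
(-94 + b)*66 = (-94 - 326/3)*66 = -608/3*66 = -13376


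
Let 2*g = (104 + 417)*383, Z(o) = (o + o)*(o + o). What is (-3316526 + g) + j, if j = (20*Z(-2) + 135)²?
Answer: -6019459/2 ≈ -3.0097e+6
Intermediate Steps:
Z(o) = 4*o² (Z(o) = (2*o)*(2*o) = 4*o²)
g = 199543/2 (g = ((104 + 417)*383)/2 = (521*383)/2 = (½)*199543 = 199543/2 ≈ 99772.)
j = 207025 (j = (20*(4*(-2)²) + 135)² = (20*(4*4) + 135)² = (20*16 + 135)² = (320 + 135)² = 455² = 207025)
(-3316526 + g) + j = (-3316526 + 199543/2) + 207025 = -6433509/2 + 207025 = -6019459/2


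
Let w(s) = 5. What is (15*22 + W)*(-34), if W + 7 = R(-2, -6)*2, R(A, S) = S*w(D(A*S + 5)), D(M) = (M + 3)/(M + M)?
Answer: -8942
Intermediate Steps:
D(M) = (3 + M)/(2*M) (D(M) = (3 + M)/((2*M)) = (3 + M)*(1/(2*M)) = (3 + M)/(2*M))
R(A, S) = 5*S (R(A, S) = S*5 = 5*S)
W = -67 (W = -7 + (5*(-6))*2 = -7 - 30*2 = -7 - 60 = -67)
(15*22 + W)*(-34) = (15*22 - 67)*(-34) = (330 - 67)*(-34) = 263*(-34) = -8942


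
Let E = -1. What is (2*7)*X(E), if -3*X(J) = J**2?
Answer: -14/3 ≈ -4.6667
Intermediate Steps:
X(J) = -J**2/3
(2*7)*X(E) = (2*7)*(-1/3*(-1)**2) = 14*(-1/3*1) = 14*(-1/3) = -14/3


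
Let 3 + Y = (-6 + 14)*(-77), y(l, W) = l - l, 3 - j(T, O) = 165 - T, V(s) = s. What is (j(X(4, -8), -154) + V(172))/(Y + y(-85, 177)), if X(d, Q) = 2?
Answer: -12/619 ≈ -0.019386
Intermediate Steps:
j(T, O) = -162 + T (j(T, O) = 3 - (165 - T) = 3 + (-165 + T) = -162 + T)
y(l, W) = 0
Y = -619 (Y = -3 + (-6 + 14)*(-77) = -3 + 8*(-77) = -3 - 616 = -619)
(j(X(4, -8), -154) + V(172))/(Y + y(-85, 177)) = ((-162 + 2) + 172)/(-619 + 0) = (-160 + 172)/(-619) = 12*(-1/619) = -12/619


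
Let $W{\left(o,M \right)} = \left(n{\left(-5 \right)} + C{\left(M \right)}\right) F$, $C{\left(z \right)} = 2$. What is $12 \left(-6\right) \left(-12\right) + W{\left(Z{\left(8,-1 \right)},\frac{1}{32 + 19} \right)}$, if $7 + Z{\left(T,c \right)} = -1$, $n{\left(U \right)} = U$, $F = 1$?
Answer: $861$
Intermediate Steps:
$Z{\left(T,c \right)} = -8$ ($Z{\left(T,c \right)} = -7 - 1 = -8$)
$W{\left(o,M \right)} = -3$ ($W{\left(o,M \right)} = \left(-5 + 2\right) 1 = \left(-3\right) 1 = -3$)
$12 \left(-6\right) \left(-12\right) + W{\left(Z{\left(8,-1 \right)},\frac{1}{32 + 19} \right)} = 12 \left(-6\right) \left(-12\right) - 3 = \left(-72\right) \left(-12\right) - 3 = 864 - 3 = 861$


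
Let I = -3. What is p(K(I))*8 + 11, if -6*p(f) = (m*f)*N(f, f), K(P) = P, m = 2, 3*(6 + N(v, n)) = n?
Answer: -45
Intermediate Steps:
N(v, n) = -6 + n/3
p(f) = -f*(-6 + f/3)/3 (p(f) = -2*f*(-6 + f/3)/6 = -f*(-6 + f/3)/3)
p(K(I))*8 + 11 = ((⅑)*(-3)*(18 - 1*(-3)))*8 + 11 = ((⅑)*(-3)*(18 + 3))*8 + 11 = ((⅑)*(-3)*21)*8 + 11 = -7*8 + 11 = -56 + 11 = -45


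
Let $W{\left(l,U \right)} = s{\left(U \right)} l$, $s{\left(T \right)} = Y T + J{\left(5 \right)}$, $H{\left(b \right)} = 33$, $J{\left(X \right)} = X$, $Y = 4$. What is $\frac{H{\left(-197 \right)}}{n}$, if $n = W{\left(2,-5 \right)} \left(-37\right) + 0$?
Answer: $\frac{11}{370} \approx 0.02973$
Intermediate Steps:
$s{\left(T \right)} = 5 + 4 T$ ($s{\left(T \right)} = 4 T + 5 = 5 + 4 T$)
$W{\left(l,U \right)} = l \left(5 + 4 U\right)$ ($W{\left(l,U \right)} = \left(5 + 4 U\right) l = l \left(5 + 4 U\right)$)
$n = 1110$ ($n = 2 \left(5 + 4 \left(-5\right)\right) \left(-37\right) + 0 = 2 \left(5 - 20\right) \left(-37\right) + 0 = 2 \left(-15\right) \left(-37\right) + 0 = \left(-30\right) \left(-37\right) + 0 = 1110 + 0 = 1110$)
$\frac{H{\left(-197 \right)}}{n} = \frac{33}{1110} = 33 \cdot \frac{1}{1110} = \frac{11}{370}$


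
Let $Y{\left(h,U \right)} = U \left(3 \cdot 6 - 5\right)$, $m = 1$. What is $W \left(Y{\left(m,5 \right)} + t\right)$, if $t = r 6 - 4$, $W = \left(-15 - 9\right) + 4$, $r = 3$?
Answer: $-1580$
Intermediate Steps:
$Y{\left(h,U \right)} = 13 U$ ($Y{\left(h,U \right)} = U \left(18 - 5\right) = U 13 = 13 U$)
$W = -20$ ($W = -24 + 4 = -20$)
$t = 14$ ($t = 3 \cdot 6 - 4 = 18 - 4 = 14$)
$W \left(Y{\left(m,5 \right)} + t\right) = - 20 \left(13 \cdot 5 + 14\right) = - 20 \left(65 + 14\right) = \left(-20\right) 79 = -1580$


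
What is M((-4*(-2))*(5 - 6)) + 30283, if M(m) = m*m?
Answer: 30347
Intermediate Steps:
M(m) = m²
M((-4*(-2))*(5 - 6)) + 30283 = ((-4*(-2))*(5 - 6))² + 30283 = (8*(-1))² + 30283 = (-8)² + 30283 = 64 + 30283 = 30347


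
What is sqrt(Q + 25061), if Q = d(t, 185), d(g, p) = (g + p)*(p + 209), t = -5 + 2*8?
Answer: 3*sqrt(11365) ≈ 319.82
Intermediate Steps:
t = 11 (t = -5 + 16 = 11)
d(g, p) = (209 + p)*(g + p) (d(g, p) = (g + p)*(209 + p) = (209 + p)*(g + p))
Q = 77224 (Q = 185**2 + 209*11 + 209*185 + 11*185 = 34225 + 2299 + 38665 + 2035 = 77224)
sqrt(Q + 25061) = sqrt(77224 + 25061) = sqrt(102285) = 3*sqrt(11365)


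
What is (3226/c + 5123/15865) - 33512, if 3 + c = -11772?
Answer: -1252076028833/37362075 ≈ -33512.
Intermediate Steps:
c = -11775 (c = -3 - 11772 = -11775)
(3226/c + 5123/15865) - 33512 = (3226/(-11775) + 5123/15865) - 33512 = (3226*(-1/11775) + 5123*(1/15865)) - 33512 = (-3226/11775 + 5123/15865) - 33512 = 1828567/37362075 - 33512 = -1252076028833/37362075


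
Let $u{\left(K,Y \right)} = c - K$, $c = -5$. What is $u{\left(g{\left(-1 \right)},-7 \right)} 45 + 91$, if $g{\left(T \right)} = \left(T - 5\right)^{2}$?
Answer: $-1754$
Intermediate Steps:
$g{\left(T \right)} = \left(-5 + T\right)^{2}$
$u{\left(K,Y \right)} = -5 - K$
$u{\left(g{\left(-1 \right)},-7 \right)} 45 + 91 = \left(-5 - \left(-5 - 1\right)^{2}\right) 45 + 91 = \left(-5 - \left(-6\right)^{2}\right) 45 + 91 = \left(-5 - 36\right) 45 + 91 = \left(-41\right) 45 + 91 = -1845 + 91 = -1754$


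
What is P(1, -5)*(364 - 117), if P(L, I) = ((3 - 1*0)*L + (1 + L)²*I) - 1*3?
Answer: -4940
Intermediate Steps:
P(L, I) = -3 + 3*L + I*(1 + L)² (P(L, I) = ((3 + 0)*L + I*(1 + L)²) - 3 = (3*L + I*(1 + L)²) - 3 = -3 + 3*L + I*(1 + L)²)
P(1, -5)*(364 - 117) = (-3 + 3*1 - 5*(1 + 1)²)*(364 - 117) = (-3 + 3 - 5*2²)*247 = (-3 + 3 - 5*4)*247 = (-3 + 3 - 20)*247 = -20*247 = -4940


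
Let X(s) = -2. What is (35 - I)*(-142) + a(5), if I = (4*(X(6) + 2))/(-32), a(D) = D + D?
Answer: -4960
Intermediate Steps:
a(D) = 2*D
I = 0 (I = (4*(-2 + 2))/(-32) = (4*0)*(-1/32) = 0*(-1/32) = 0)
(35 - I)*(-142) + a(5) = (35 - 1*0)*(-142) + 2*5 = (35 + 0)*(-142) + 10 = 35*(-142) + 10 = -4970 + 10 = -4960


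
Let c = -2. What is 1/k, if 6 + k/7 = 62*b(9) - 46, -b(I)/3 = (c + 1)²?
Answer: -1/1666 ≈ -0.00060024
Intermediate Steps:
b(I) = -3 (b(I) = -3*(-2 + 1)² = -3*(-1)² = -3*1 = -3)
k = -1666 (k = -42 + 7*(62*(-3) - 46) = -42 + 7*(-186 - 46) = -42 + 7*(-232) = -42 - 1624 = -1666)
1/k = 1/(-1666) = -1/1666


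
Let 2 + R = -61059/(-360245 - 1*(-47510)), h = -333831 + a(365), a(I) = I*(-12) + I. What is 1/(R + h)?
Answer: -104245/35218944407 ≈ -2.9599e-6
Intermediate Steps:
a(I) = -11*I (a(I) = -12*I + I = -11*I)
h = -337846 (h = -333831 - 11*365 = -333831 - 4015 = -337846)
R = -188137/104245 (R = -2 - 61059/(-360245 - 1*(-47510)) = -2 - 61059/(-360245 + 47510) = -2 - 61059/(-312735) = -2 - 61059*(-1/312735) = -2 + 20353/104245 = -188137/104245 ≈ -1.8048)
1/(R + h) = 1/(-188137/104245 - 337846) = 1/(-35218944407/104245) = -104245/35218944407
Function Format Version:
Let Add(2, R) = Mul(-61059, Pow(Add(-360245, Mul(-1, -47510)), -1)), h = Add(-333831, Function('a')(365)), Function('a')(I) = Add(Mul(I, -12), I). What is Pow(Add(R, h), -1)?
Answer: Rational(-104245, 35218944407) ≈ -2.9599e-6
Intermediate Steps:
Function('a')(I) = Mul(-11, I) (Function('a')(I) = Add(Mul(-12, I), I) = Mul(-11, I))
h = -337846 (h = Add(-333831, Mul(-11, 365)) = Add(-333831, -4015) = -337846)
R = Rational(-188137, 104245) (R = Add(-2, Mul(-61059, Pow(Add(-360245, Mul(-1, -47510)), -1))) = Add(-2, Mul(-61059, Pow(Add(-360245, 47510), -1))) = Add(-2, Mul(-61059, Pow(-312735, -1))) = Add(-2, Mul(-61059, Rational(-1, 312735))) = Add(-2, Rational(20353, 104245)) = Rational(-188137, 104245) ≈ -1.8048)
Pow(Add(R, h), -1) = Pow(Add(Rational(-188137, 104245), -337846), -1) = Pow(Rational(-35218944407, 104245), -1) = Rational(-104245, 35218944407)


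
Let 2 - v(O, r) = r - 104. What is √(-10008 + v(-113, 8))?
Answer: I*√9910 ≈ 99.549*I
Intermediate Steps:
v(O, r) = 106 - r (v(O, r) = 2 - (r - 104) = 2 - (-104 + r) = 2 + (104 - r) = 106 - r)
√(-10008 + v(-113, 8)) = √(-10008 + (106 - 1*8)) = √(-10008 + (106 - 8)) = √(-10008 + 98) = √(-9910) = I*√9910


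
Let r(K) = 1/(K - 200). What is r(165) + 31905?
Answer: 1116674/35 ≈ 31905.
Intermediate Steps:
r(K) = 1/(-200 + K)
r(165) + 31905 = 1/(-200 + 165) + 31905 = 1/(-35) + 31905 = -1/35 + 31905 = 1116674/35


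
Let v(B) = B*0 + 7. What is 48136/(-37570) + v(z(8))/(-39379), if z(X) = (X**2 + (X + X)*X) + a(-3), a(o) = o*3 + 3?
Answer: -947905267/739734515 ≈ -1.2814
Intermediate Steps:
a(o) = 3 + 3*o (a(o) = 3*o + 3 = 3 + 3*o)
z(X) = -6 + 3*X**2 (z(X) = (X**2 + (X + X)*X) + (3 + 3*(-3)) = (X**2 + (2*X)*X) + (3 - 9) = (X**2 + 2*X**2) - 6 = 3*X**2 - 6 = -6 + 3*X**2)
v(B) = 7 (v(B) = 0 + 7 = 7)
48136/(-37570) + v(z(8))/(-39379) = 48136/(-37570) + 7/(-39379) = 48136*(-1/37570) + 7*(-1/39379) = -24068/18785 - 7/39379 = -947905267/739734515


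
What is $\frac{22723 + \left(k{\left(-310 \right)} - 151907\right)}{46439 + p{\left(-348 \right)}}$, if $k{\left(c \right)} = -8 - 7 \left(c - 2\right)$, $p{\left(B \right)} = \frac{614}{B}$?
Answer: $- \frac{3157056}{1154297} \approx -2.735$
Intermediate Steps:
$k{\left(c \right)} = 6 - 7 c$ ($k{\left(c \right)} = -8 - 7 \left(c - 2\right) = -8 - 7 \left(-2 + c\right) = -8 - \left(-14 + 7 c\right) = 6 - 7 c$)
$\frac{22723 + \left(k{\left(-310 \right)} - 151907\right)}{46439 + p{\left(-348 \right)}} = \frac{22723 + \left(\left(6 - -2170\right) - 151907\right)}{46439 + \frac{614}{-348}} = \frac{22723 + \left(\left(6 + 2170\right) - 151907\right)}{46439 + 614 \left(- \frac{1}{348}\right)} = \frac{22723 + \left(2176 - 151907\right)}{46439 - \frac{307}{174}} = \frac{22723 - 149731}{\frac{8080079}{174}} = \left(-127008\right) \frac{174}{8080079} = - \frac{3157056}{1154297}$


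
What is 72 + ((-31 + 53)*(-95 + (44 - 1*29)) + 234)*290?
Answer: -442468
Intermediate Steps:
72 + ((-31 + 53)*(-95 + (44 - 1*29)) + 234)*290 = 72 + (22*(-95 + (44 - 29)) + 234)*290 = 72 + (22*(-95 + 15) + 234)*290 = 72 + (22*(-80) + 234)*290 = 72 + (-1760 + 234)*290 = 72 - 1526*290 = 72 - 442540 = -442468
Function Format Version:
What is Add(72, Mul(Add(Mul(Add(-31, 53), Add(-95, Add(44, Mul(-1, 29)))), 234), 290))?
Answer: -442468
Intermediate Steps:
Add(72, Mul(Add(Mul(Add(-31, 53), Add(-95, Add(44, Mul(-1, 29)))), 234), 290)) = Add(72, Mul(Add(Mul(22, Add(-95, Add(44, -29))), 234), 290)) = Add(72, Mul(Add(Mul(22, Add(-95, 15)), 234), 290)) = Add(72, Mul(Add(Mul(22, -80), 234), 290)) = Add(72, Mul(Add(-1760, 234), 290)) = Add(72, Mul(-1526, 290)) = Add(72, -442540) = -442468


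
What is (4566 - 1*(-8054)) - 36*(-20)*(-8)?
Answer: 6860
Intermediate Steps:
(4566 - 1*(-8054)) - 36*(-20)*(-8) = (4566 + 8054) + 720*(-8) = 12620 - 5760 = 6860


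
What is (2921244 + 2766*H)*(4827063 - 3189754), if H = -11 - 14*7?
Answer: 4289340252750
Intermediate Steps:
H = -109 (H = -11 - 98 = -109)
(2921244 + 2766*H)*(4827063 - 3189754) = (2921244 + 2766*(-109))*(4827063 - 3189754) = (2921244 - 301494)*1637309 = 2619750*1637309 = 4289340252750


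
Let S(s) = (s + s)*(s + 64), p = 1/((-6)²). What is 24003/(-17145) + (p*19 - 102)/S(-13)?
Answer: -24299/18360 ≈ -1.3235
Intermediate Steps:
p = 1/36 ≈ 0.027778
S(s) = 2*s*(64 + s) (S(s) = (2*s)*(64 + s) = 2*s*(64 + s))
24003/(-17145) + (p*19 - 102)/S(-13) = 24003/(-17145) + ((1/36)*19 - 102)/((2*(-13)*(64 - 13))) = 24003*(-1/17145) + (19/36 - 102)/((2*(-13)*51)) = -7/5 - 3653/36/(-1326) = -7/5 - 3653/36*(-1/1326) = -7/5 + 281/3672 = -24299/18360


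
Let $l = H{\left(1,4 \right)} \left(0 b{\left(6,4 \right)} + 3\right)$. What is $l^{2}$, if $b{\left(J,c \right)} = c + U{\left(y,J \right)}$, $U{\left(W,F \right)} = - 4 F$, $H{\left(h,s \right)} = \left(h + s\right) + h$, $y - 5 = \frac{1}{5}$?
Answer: $324$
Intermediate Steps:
$y = \frac{26}{5}$ ($y = 5 + \frac{1}{5} = \frac{26}{5} \approx 5.2$)
$H{\left(h,s \right)} = s + 2 h$
$b{\left(J,c \right)} = c - 4 J$
$l = 18$ ($l = \left(4 + 2 \cdot 1\right) \left(0 \left(4 - 24\right) + 3\right) = \left(4 + 2\right) \left(0 \left(4 - 24\right) + 3\right) = 6 \left(0 \left(-20\right) + 3\right) = 6 \left(0 + 3\right) = 6 \cdot 3 = 18$)
$l^{2} = 18^{2} = 324$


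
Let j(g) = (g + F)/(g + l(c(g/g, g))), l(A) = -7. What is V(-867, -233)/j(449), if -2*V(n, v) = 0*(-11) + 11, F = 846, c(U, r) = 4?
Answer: -2431/1295 ≈ -1.8772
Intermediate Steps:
V(n, v) = -11/2 (V(n, v) = -(0*(-11) + 11)/2 = -(0 + 11)/2 = -½*11 = -11/2)
j(g) = (846 + g)/(-7 + g) (j(g) = (g + 846)/(g - 7) = (846 + g)/(-7 + g))
V(-867, -233)/j(449) = -11*(-7 + 449)/(846 + 449)/2 = -11/(2*(1295/442)) = -11/(2*((1/442)*1295)) = -11/(2*1295/442) = -11/2*442/1295 = -2431/1295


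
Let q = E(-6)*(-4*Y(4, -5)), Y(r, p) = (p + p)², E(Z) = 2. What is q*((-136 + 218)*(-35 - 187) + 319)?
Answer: 14308000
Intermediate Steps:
Y(r, p) = 4*p² (Y(r, p) = (2*p)² = 4*p²)
q = -800 (q = 2*(-16*(-5)²) = 2*(-16*25) = 2*(-4*100) = 2*(-400) = -800)
q*((-136 + 218)*(-35 - 187) + 319) = -800*((-136 + 218)*(-35 - 187) + 319) = -800*(82*(-222) + 319) = -800*(-18204 + 319) = -800*(-17885) = 14308000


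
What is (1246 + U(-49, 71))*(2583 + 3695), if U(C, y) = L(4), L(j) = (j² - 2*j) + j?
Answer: 7897724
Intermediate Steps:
L(j) = j² - j
U(C, y) = 12 (U(C, y) = 4*(-1 + 4) = 4*3 = 12)
(1246 + U(-49, 71))*(2583 + 3695) = (1246 + 12)*(2583 + 3695) = 1258*6278 = 7897724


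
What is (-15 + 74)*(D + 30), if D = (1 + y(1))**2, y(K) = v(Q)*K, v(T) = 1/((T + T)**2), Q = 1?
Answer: 29795/16 ≈ 1862.2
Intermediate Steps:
v(T) = 1/(4*T**2) (v(T) = 1/((2*T)**2) = 1/(4*T**2))
y(K) = K/4 (y(K) = ((1/4)/1**2)*K = ((1/4)*1)*K = K/4)
D = 25/16 (D = (1 + (1/4)*1)**2 = (1 + 1/4)**2 = (5/4)**2 = 25/16 ≈ 1.5625)
(-15 + 74)*(D + 30) = (-15 + 74)*(25/16 + 30) = 59*(505/16) = 29795/16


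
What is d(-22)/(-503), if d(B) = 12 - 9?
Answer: -3/503 ≈ -0.0059642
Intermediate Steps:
d(B) = 3
d(-22)/(-503) = 3/(-503) = 3*(-1/503) = -3/503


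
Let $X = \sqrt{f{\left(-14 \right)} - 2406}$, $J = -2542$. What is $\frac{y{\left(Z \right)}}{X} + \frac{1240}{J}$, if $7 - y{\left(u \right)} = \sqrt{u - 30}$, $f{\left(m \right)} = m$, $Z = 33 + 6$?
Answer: $- \frac{20}{41} - \frac{2 i \sqrt{5}}{55} \approx -0.4878 - 0.081312 i$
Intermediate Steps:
$Z = 39$
$y{\left(u \right)} = 7 - \sqrt{-30 + u}$ ($y{\left(u \right)} = 7 - \sqrt{u - 30} = 7 - \sqrt{-30 + u}$)
$X = 22 i \sqrt{5}$ ($X = \sqrt{-14 - 2406} = \sqrt{-2420} = 22 i \sqrt{5} \approx 49.193 i$)
$\frac{y{\left(Z \right)}}{X} + \frac{1240}{J} = \frac{7 - \sqrt{-30 + 39}}{22 i \sqrt{5}} + \frac{1240}{-2542} = \left(7 - \sqrt{9}\right) \left(- \frac{i \sqrt{5}}{110}\right) + 1240 \left(- \frac{1}{2542}\right) = \left(7 - 3\right) \left(- \frac{i \sqrt{5}}{110}\right) - \frac{20}{41} = 4 \left(- \frac{i \sqrt{5}}{110}\right) - \frac{20}{41} = - \frac{2 i \sqrt{5}}{55} - \frac{20}{41} = - \frac{20}{41} - \frac{2 i \sqrt{5}}{55}$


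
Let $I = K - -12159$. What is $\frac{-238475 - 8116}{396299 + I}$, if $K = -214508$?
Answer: $- \frac{27399}{21550} \approx -1.2714$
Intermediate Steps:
$I = -202349$ ($I = -214508 - -12159 = -214508 + 12159 = -202349$)
$\frac{-238475 - 8116}{396299 + I} = \frac{-238475 - 8116}{396299 - 202349} = - \frac{246591}{193950} = \left(-246591\right) \frac{1}{193950} = - \frac{27399}{21550}$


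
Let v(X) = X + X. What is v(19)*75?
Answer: 2850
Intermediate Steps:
v(X) = 2*X
v(19)*75 = (2*19)*75 = 38*75 = 2850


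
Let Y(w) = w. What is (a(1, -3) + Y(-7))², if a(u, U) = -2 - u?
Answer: 100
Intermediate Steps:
(a(1, -3) + Y(-7))² = ((-2 - 1*1) - 7)² = ((-2 - 1) - 7)² = (-3 - 7)² = (-10)² = 100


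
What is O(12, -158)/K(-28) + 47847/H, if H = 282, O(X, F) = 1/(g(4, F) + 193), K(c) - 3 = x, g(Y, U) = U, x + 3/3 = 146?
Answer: 41307957/243460 ≈ 169.67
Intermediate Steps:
x = 145 (x = -1 + 146 = 145)
K(c) = 148 (K(c) = 3 + 145 = 148)
O(X, F) = 1/(193 + F) (O(X, F) = 1/(F + 193) = 1/(193 + F))
O(12, -158)/K(-28) + 47847/H = 1/((193 - 158)*148) + 47847/282 = (1/148)/35 + 47847*(1/282) = (1/35)*(1/148) + 15949/94 = 1/5180 + 15949/94 = 41307957/243460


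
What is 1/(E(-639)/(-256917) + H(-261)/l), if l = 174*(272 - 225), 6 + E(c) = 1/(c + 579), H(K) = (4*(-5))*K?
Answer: 724505940/462467567 ≈ 1.5666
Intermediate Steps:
H(K) = -20*K
E(c) = -6 + 1/(579 + c) (E(c) = -6 + 1/(c + 579) = -6 + 1/(579 + c))
l = 8178 (l = 174*47 = 8178)
1/(E(-639)/(-256917) + H(-261)/l) = 1/(((-3473 - 6*(-639))/(579 - 639))/(-256917) - 20*(-261)/8178) = 1/(((-3473 + 3834)/(-60))*(-1/256917) + 5220*(1/8178)) = 1/(-1/60*361*(-1/256917) + 30/47) = 1/(-361/60*(-1/256917) + 30/47) = 1/(361/15415020 + 30/47) = 1/(462467567/724505940) = 724505940/462467567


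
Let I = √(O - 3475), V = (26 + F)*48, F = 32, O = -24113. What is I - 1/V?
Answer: -1/2784 + 22*I*√57 ≈ -0.0003592 + 166.1*I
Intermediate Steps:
V = 2784 (V = (26 + 32)*48 = 58*48 = 2784)
I = 22*I*√57 (I = √(-24113 - 3475) = √(-27588) = 22*I*√57 ≈ 166.1*I)
I - 1/V = 22*I*√57 - 1/2784 = -1/2784 + 22*I*√57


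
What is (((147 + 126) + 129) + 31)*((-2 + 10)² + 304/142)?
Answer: 2033368/71 ≈ 28639.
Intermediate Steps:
(((147 + 126) + 129) + 31)*((-2 + 10)² + 304/142) = ((273 + 129) + 31)*(8² + 304*(1/142)) = (402 + 31)*(64 + 152/71) = 433*(4696/71) = 2033368/71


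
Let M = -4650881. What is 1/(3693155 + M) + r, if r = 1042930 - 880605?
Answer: 155462872949/957726 ≈ 1.6233e+5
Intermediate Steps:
r = 162325
1/(3693155 + M) + r = 1/(3693155 - 4650881) + 162325 = 1/(-957726) + 162325 = -1/957726 + 162325 = 155462872949/957726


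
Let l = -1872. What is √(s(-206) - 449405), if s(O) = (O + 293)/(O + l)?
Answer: I*√1940568720806/2078 ≈ 670.38*I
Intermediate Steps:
s(O) = (293 + O)/(-1872 + O) (s(O) = (O + 293)/(O - 1872) = (293 + O)/(-1872 + O))
√(s(-206) - 449405) = √((293 - 206)/(-1872 - 206) - 449405) = √(87/(-2078) - 449405) = √(-1/2078*87 - 449405) = √(-87/2078 - 449405) = √(-933863677/2078) = I*√1940568720806/2078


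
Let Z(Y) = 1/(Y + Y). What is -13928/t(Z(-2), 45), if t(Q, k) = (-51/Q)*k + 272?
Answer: -3482/2363 ≈ -1.4736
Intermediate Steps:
Z(Y) = 1/(2*Y)
t(Q, k) = 272 - 51*k/Q (t(Q, k) = -51*k/Q + 272 = 272 - 51*k/Q)
-13928/t(Z(-2), 45) = -13928/(272 - 51*45/(½)/(-2)) = -13928/(272 - 51*45/(½)*(-½)) = -13928/(272 - 51*45/(-¼)) = -13928/(272 - 51*45*(-4)) = -13928/(272 + 9180) = -13928/9452 = -13928*1/9452 = -3482/2363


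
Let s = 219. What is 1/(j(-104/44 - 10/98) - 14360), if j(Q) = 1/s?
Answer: -219/3144839 ≈ -6.9638e-5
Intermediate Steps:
j(Q) = 1/219
1/(j(-104/44 - 10/98) - 14360) = 1/(1/219 - 14360) = 1/(-3144839/219) = -219/3144839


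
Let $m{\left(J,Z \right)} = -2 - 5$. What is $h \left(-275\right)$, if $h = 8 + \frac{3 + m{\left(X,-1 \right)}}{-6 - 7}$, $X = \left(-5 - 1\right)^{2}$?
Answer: $- \frac{29700}{13} \approx -2284.6$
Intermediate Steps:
$X = 36$ ($X = \left(-6\right)^{2} = 36$)
$m{\left(J,Z \right)} = -7$
$h = \frac{108}{13}$ ($h = 8 + \frac{3 - 7}{-6 - 7} = 8 - \frac{4}{-13} = 8 - - \frac{4}{13} = 8 + \frac{4}{13} = \frac{108}{13} \approx 8.3077$)
$h \left(-275\right) = \frac{108}{13} \left(-275\right) = - \frac{29700}{13}$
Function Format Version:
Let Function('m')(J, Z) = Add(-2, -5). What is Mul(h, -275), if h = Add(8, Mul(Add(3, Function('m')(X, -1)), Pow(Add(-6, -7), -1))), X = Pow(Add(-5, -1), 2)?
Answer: Rational(-29700, 13) ≈ -2284.6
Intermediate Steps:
X = 36 (X = Pow(-6, 2) = 36)
Function('m')(J, Z) = -7
h = Rational(108, 13) (h = Add(8, Mul(Add(3, -7), Pow(Add(-6, -7), -1))) = Add(8, Mul(-4, Pow(-13, -1))) = Add(8, Mul(-4, Rational(-1, 13))) = Add(8, Rational(4, 13)) = Rational(108, 13) ≈ 8.3077)
Mul(h, -275) = Mul(Rational(108, 13), -275) = Rational(-29700, 13)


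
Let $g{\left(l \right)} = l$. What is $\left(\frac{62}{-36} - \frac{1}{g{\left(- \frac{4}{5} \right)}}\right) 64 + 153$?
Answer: $\frac{1105}{9} \approx 122.78$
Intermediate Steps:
$\left(\frac{62}{-36} - \frac{1}{g{\left(- \frac{4}{5} \right)}}\right) 64 + 153 = \left(\frac{62}{-36} - \frac{1}{\left(-4\right) \frac{1}{5}}\right) 64 + 153 = \left(62 \left(- \frac{1}{36}\right) - \frac{1}{\left(-4\right) \frac{1}{5}}\right) 64 + 153 = \left(- \frac{31}{18} - \frac{1}{- \frac{4}{5}}\right) 64 + 153 = \left(- \frac{31}{18} - - \frac{5}{4}\right) 64 + 153 = \left(- \frac{31}{18} + \frac{5}{4}\right) 64 + 153 = \left(- \frac{17}{36}\right) 64 + 153 = - \frac{272}{9} + 153 = \frac{1105}{9}$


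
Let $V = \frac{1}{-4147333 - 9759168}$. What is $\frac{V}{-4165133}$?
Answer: $\frac{1}{57922426229633} \approx 1.7264 \cdot 10^{-14}$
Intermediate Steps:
$V = - \frac{1}{13906501}$ ($V = \frac{1}{-13906501} = - \frac{1}{13906501} \approx -7.1909 \cdot 10^{-8}$)
$\frac{V}{-4165133} = - \frac{1}{13906501 \left(-4165133\right)} = \left(- \frac{1}{13906501}\right) \left(- \frac{1}{4165133}\right) = \frac{1}{57922426229633}$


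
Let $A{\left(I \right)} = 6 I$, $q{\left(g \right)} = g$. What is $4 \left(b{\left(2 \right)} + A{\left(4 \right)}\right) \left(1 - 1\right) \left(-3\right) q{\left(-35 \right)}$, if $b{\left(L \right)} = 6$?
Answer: $0$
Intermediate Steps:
$4 \left(b{\left(2 \right)} + A{\left(4 \right)}\right) \left(1 - 1\right) \left(-3\right) q{\left(-35 \right)} = 4 \left(6 + 6 \cdot 4\right) \left(1 - 1\right) \left(-3\right) \left(-35\right) = 4 \left(6 + 24\right) 0 \left(-3\right) \left(-35\right) = 4 \cdot 30 \cdot 0 \left(-3\right) \left(-35\right) = 4 \cdot 0 \left(-3\right) \left(-35\right) = 0 \left(-3\right) \left(-35\right) = 0 \left(-35\right) = 0$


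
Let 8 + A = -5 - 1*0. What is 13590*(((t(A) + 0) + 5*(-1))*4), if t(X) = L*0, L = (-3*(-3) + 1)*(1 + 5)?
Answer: -271800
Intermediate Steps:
L = 60 (L = (9 + 1)*6 = 10*6 = 60)
A = -13 (A = -8 + (-5 - 1*0) = -8 + (-5 + 0) = -8 - 5 = -13)
t(X) = 0 (t(X) = 60*0 = 0)
13590*(((t(A) + 0) + 5*(-1))*4) = 13590*(((0 + 0) + 5*(-1))*4) = 13590*((0 - 5)*4) = 13590*(-5*4) = 13590*(-20) = -271800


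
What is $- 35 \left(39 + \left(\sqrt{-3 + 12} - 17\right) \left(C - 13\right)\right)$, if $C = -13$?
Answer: $-14105$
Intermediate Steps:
$- 35 \left(39 + \left(\sqrt{-3 + 12} - 17\right) \left(C - 13\right)\right) = - 35 \left(39 + \left(\sqrt{-3 + 12} - 17\right) \left(-13 - 13\right)\right) = - 35 \left(39 + \left(\sqrt{9} - 17\right) \left(-26\right)\right) = - 35 \left(39 + \left(3 - 17\right) \left(-26\right)\right) = - 35 \left(39 - -364\right) = - 35 \left(39 + 364\right) = \left(-35\right) 403 = -14105$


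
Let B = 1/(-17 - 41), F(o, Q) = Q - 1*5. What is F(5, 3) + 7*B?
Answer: -123/58 ≈ -2.1207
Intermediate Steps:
F(o, Q) = -5 + Q (F(o, Q) = Q - 5 = -5 + Q)
B = -1/58 (B = 1/(-58) = -1/58 ≈ -0.017241)
F(5, 3) + 7*B = (-5 + 3) + 7*(-1/58) = -2 - 7/58 = -123/58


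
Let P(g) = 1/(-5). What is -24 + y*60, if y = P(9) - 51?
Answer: -3096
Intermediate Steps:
P(g) = -1/5
y = -256/5 (y = -1/5 - 51 = -256/5 ≈ -51.200)
-24 + y*60 = -24 - 256/5*60 = -24 - 3072 = -3096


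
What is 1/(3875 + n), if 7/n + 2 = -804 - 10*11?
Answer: 916/3549493 ≈ 0.00025806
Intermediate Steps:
n = -7/916 (n = 7/(-2 + (-804 - 10*11)) = 7/(-2 + (-804 - 110)) = 7/(-2 - 914) = 7/(-916) = 7*(-1/916) = -7/916 ≈ -0.0076419)
1/(3875 + n) = 1/(3875 - 7/916) = 1/(3549493/916) = 916/3549493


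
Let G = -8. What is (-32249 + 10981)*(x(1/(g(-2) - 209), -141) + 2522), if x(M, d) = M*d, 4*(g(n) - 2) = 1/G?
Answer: -355447022216/6625 ≈ -5.3652e+7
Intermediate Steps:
g(n) = 63/32 (g(n) = 2 + (¼)/(-8) = 2 + (¼)*(-⅛) = 2 - 1/32 = 63/32)
(-32249 + 10981)*(x(1/(g(-2) - 209), -141) + 2522) = (-32249 + 10981)*(-141/(63/32 - 209) + 2522) = -21268*(-141/(-6625/32) + 2522) = -21268*(-32/6625*(-141) + 2522) = -21268*(4512/6625 + 2522) = -21268*16712762/6625 = -355447022216/6625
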